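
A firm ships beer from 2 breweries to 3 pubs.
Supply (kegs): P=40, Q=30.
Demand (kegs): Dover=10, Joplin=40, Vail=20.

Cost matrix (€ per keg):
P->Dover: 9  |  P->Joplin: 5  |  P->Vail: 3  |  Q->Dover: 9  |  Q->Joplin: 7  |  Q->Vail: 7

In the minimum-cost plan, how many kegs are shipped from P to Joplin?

20

Solving gives:
  P→Joplin: 20 × €5 = €100
  P→Vail: 20 × €3 = €60
  Q→Dover: 10 × €9 = €90
  Q→Joplin: 20 × €7 = €140
Total cost = €390.
So P→Joplin carries 20 kegs.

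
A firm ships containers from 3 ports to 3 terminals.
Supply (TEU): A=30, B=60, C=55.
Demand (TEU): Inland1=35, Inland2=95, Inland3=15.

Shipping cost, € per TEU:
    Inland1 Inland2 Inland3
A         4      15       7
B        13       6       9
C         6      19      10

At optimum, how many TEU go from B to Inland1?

0

Solving gives:
  A to Inland2: 30 × €15 = €450
  B to Inland2: 60 × €6 = €360
  C to Inland1: 35 × €6 = €210
  C to Inland2: 5 × €19 = €95
  C to Inland3: 15 × €10 = €150
Total cost = €1265.
The route B→Inland1 is not used.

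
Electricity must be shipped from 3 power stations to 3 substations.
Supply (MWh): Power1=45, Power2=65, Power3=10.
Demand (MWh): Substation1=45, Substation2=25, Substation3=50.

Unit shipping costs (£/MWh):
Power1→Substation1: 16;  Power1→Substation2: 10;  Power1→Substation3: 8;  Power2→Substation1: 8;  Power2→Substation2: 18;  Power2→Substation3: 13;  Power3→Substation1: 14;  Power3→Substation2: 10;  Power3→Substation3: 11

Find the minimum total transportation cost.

An optimal shipping plan:
  Power1 to Substation2: 15 × £10 = £150
  Power1 to Substation3: 30 × £8 = £240
  Power2 to Substation1: 45 × £8 = £360
  Power2 to Substation3: 20 × £13 = £260
  Power3 to Substation2: 10 × £10 = £100
Total = 150 + 240 + 360 + 260 + 100 = £1110.
(Supply check: Power1 ships 45; Power2 ships 65; Power3 ships 10.)

1110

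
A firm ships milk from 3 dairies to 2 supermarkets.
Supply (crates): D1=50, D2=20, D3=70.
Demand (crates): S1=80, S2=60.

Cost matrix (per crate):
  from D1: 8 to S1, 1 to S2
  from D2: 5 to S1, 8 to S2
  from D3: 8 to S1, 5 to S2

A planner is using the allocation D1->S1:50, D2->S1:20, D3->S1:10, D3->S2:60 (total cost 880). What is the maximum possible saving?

200

Current plan cost = 50·8 + 20·5 + 10·8 + 60·5 = 880.
Optimal plan:
  D1–S2: 50 × 1 = 50
  D2–S1: 20 × 5 = 100
  D3–S1: 60 × 8 = 480
  D3–S2: 10 × 5 = 50
Optimal cost = 680.
Saving = 880 − 680 = 200.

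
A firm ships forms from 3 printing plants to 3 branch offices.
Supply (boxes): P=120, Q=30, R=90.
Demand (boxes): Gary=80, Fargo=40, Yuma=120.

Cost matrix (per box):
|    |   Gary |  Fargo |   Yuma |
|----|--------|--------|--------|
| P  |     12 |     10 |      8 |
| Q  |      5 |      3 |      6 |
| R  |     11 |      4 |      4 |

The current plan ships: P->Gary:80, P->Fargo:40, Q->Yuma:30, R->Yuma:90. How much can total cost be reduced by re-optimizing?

Current plan cost = 80·12 + 40·10 + 30·6 + 90·4 = 1900.
Optimal plan:
  P→Gary: 50 × 12 = 600
  P→Yuma: 70 × 8 = 560
  Q→Gary: 30 × 5 = 150
  R→Fargo: 40 × 4 = 160
  R→Yuma: 50 × 4 = 200
Optimal cost = 1670.
Saving = 1900 − 1670 = 230.

230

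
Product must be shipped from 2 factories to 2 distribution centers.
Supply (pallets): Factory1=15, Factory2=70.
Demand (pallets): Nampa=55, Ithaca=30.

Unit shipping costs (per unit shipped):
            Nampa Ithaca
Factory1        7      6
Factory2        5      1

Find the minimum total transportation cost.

A cheapest plan:
  Factory1->Nampa: 15 × 7 = 105
  Factory2->Nampa: 40 × 5 = 200
  Factory2->Ithaca: 30 × 1 = 30
Total = 105 + 200 + 30 = 335.

335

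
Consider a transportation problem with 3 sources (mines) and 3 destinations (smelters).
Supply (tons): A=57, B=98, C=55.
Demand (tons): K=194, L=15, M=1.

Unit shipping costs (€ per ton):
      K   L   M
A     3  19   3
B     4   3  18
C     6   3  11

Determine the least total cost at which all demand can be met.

A cheapest plan:
  A→K: 56 × €3 = €168
  A→M: 1 × €3 = €3
  B→K: 98 × €4 = €392
  C→K: 40 × €6 = €240
  C→L: 15 × €3 = €45
Total = 168 + 3 + 392 + 240 + 45 = €848.

848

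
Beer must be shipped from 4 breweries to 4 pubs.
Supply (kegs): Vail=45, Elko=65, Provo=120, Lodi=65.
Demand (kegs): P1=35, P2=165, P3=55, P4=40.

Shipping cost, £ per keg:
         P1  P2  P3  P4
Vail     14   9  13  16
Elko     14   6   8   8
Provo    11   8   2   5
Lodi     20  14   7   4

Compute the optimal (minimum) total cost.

Optimal allocation:
  Vail to P2: 45 × £9 = £405
  Elko to P2: 65 × £6 = £390
  Provo to P1: 35 × £11 = £385
  Provo to P2: 55 × £8 = £440
  Provo to P3: 30 × £2 = £60
  Lodi to P3: 25 × £7 = £175
  Lodi to P4: 40 × £4 = £160
Total = 405 + 390 + 385 + 440 + 60 + 175 + 160 = £2015.

2015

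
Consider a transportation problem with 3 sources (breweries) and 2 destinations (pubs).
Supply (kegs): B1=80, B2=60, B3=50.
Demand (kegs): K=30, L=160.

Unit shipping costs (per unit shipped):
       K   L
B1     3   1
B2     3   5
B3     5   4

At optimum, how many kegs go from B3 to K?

0

Solving gives:
  B1→L: 80 kegs
  B2→K: 30 kegs
  B2→L: 30 kegs
  B3→L: 50 kegs
Total cost = 520.
The route B3→K is not used.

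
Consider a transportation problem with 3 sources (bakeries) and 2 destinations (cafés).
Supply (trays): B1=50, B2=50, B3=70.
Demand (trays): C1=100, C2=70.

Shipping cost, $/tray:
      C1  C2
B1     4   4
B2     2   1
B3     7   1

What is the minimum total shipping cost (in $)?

370

An optimal shipping plan:
  B1 to C1: 50 × $4 = $200
  B2 to C1: 50 × $2 = $100
  B3 to C2: 70 × $1 = $70
Total = 200 + 100 + 70 = $370.
(Supply check: B1 ships 50; B2 ships 50; B3 ships 70.)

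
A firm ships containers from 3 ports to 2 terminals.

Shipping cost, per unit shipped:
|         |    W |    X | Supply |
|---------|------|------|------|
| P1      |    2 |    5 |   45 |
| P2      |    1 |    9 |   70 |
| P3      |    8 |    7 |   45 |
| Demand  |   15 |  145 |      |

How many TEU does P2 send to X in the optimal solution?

Optimal shipments:
  P1->X: 45 × 5 = 225
  P2->W: 15 × 1 = 15
  P2->X: 55 × 9 = 495
  P3->X: 45 × 7 = 315
Total cost = 1050.
So P2→X carries 55 TEU.

55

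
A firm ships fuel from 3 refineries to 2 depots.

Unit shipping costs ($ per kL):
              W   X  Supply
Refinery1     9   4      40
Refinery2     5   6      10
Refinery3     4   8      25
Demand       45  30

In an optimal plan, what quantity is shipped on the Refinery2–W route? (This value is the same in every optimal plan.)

The minimum-cost plan:
  Refinery1->W: 10 kL
  Refinery1->X: 30 kL
  Refinery2->W: 10 kL
  Refinery3->W: 25 kL
Total cost = $360.
So Refinery2→W carries 10 kL.

10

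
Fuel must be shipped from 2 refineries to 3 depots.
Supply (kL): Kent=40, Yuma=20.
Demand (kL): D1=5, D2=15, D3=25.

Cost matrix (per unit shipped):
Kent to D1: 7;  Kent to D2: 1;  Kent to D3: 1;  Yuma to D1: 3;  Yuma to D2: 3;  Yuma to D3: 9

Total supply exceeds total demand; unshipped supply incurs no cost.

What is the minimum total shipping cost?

55

An optimal shipping plan:
  Kent->D2: 15 × 1 = 15
  Kent->D3: 25 × 1 = 25
  Yuma->D1: 5 × 3 = 15
Total = 15 + 25 + 15 = 55.
(Supply check: Kent ships 40; Yuma ships 5.)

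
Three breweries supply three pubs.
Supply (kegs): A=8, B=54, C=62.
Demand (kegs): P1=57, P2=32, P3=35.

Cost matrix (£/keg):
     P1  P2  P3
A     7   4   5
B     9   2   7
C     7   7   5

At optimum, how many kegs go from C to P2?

The minimum-cost plan:
  A–P3: 8 × £5 = £40
  B–P1: 22 × £9 = £198
  B–P2: 32 × £2 = £64
  C–P1: 35 × £7 = £245
  C–P3: 27 × £5 = £135
Total cost = £682.
The route C→P2 is not used.

0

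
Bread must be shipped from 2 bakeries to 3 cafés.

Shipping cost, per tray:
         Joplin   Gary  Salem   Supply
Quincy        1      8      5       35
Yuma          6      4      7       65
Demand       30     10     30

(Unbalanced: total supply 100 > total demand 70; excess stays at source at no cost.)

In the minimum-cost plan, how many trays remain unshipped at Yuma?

Minimum-cost shipments:
  Quincy->Joplin: 30 × 1 = 30
  Quincy->Salem: 5 × 5 = 25
  Yuma->Gary: 10 × 4 = 40
  Yuma->Salem: 25 × 7 = 175
Total cost = 270.
Yuma ships 35 of its 65, leaving 30.

30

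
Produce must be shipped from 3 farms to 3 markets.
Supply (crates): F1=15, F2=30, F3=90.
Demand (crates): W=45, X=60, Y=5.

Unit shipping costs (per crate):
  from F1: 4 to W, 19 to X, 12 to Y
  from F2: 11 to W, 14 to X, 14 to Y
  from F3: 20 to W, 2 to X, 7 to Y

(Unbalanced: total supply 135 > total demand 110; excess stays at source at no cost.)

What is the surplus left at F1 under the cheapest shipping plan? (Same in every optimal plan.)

0

Minimum-cost shipments:
  F1->W: 15 × 4 = 60
  F2->W: 30 × 11 = 330
  F3->X: 60 × 2 = 120
  F3->Y: 5 × 7 = 35
Total cost = 545.
F1 ships 15 of its 15, leaving 0.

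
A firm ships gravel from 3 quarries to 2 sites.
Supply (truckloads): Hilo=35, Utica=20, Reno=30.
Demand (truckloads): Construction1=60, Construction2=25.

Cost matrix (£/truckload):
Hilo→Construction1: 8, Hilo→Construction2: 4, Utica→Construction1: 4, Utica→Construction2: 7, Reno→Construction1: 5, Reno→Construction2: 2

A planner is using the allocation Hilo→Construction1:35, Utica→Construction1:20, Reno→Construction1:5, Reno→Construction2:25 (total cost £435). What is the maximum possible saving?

Current plan cost = 35·8 + 20·4 + 5·5 + 25·2 = £435.
Optimal plan:
  Hilo→Construction1: 10 × £8 = £80
  Hilo→Construction2: 25 × £4 = £100
  Utica→Construction1: 20 × £4 = £80
  Reno→Construction1: 30 × £5 = £150
Optimal cost = £410.
Saving = 435 − 410 = £25.

25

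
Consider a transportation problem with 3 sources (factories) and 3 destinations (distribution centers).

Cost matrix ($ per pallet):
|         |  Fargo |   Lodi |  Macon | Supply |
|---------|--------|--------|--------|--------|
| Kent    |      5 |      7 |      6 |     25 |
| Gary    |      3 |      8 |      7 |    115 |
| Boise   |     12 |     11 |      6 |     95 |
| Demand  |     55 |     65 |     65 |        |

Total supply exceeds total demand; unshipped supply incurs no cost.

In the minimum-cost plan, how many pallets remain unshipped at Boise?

Minimum-cost shipments:
  Kent–Lodi: 25 pallets
  Gary–Fargo: 55 pallets
  Gary–Lodi: 40 pallets
  Boise–Macon: 65 pallets
Total cost = $1050.
Boise ships 65 of its 95, leaving 30.

30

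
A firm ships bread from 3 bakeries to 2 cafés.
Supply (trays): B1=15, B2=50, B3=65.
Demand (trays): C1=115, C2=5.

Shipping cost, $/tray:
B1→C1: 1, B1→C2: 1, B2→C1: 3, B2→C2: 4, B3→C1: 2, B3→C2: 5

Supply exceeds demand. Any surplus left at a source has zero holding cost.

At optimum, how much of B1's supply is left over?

An optimal plan:
  B1 to C1: 10 × $1 = $10
  B1 to C2: 5 × $1 = $5
  B2 to C1: 40 × $3 = $120
  B3 to C1: 65 × $2 = $130
Total cost = $265.
B1 ships 15 of its 15, leaving 0.

0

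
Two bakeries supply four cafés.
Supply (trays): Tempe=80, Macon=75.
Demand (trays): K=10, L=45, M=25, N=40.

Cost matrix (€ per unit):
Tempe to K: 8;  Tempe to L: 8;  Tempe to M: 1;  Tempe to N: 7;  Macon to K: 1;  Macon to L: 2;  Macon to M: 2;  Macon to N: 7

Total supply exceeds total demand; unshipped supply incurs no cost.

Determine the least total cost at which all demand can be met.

One minimum-cost allocation:
  Tempe to M: 25 × €1 = €25
  Tempe to N: 40 × €7 = €280
  Macon to K: 10 × €1 = €10
  Macon to L: 45 × €2 = €90
Total = 25 + 280 + 10 + 90 = €405.
(Supply check: Tempe ships 65; Macon ships 55.)

405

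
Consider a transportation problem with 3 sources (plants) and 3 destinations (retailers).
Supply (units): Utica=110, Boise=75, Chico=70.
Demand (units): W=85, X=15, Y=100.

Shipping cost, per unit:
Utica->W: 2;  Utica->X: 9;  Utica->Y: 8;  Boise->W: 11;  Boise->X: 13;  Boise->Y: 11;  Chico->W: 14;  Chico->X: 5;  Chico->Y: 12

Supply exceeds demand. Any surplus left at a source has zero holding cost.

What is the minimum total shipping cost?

Optimal allocation:
  Utica to W: 85 × 2 = 170
  Utica to Y: 25 × 8 = 200
  Boise to Y: 75 × 11 = 825
  Chico to X: 15 × 5 = 75
Total = 170 + 200 + 825 + 75 = 1270.

1270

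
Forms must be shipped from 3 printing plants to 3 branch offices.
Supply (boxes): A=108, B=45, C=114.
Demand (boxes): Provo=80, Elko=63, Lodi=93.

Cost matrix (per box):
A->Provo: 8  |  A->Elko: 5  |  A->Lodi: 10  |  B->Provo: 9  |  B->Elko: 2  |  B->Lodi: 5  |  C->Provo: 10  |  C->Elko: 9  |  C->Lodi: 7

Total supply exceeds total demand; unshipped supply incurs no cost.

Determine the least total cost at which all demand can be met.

1471

An optimal shipping plan:
  A–Provo: 80 × 8 = 640
  A–Elko: 18 × 5 = 90
  B–Elko: 45 × 2 = 90
  C–Lodi: 93 × 7 = 651
Total = 640 + 90 + 90 + 651 = 1471.
(Supply check: A ships 98; B ships 45; C ships 93.)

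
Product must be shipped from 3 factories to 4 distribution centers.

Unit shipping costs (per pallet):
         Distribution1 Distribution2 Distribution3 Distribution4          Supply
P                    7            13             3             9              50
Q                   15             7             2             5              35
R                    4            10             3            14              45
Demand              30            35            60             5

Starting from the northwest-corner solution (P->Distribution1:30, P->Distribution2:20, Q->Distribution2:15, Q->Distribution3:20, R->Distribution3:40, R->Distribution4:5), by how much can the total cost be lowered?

Current plan cost = 30·7 + 20·13 + 15·7 + 20·2 + 40·3 + 5·14 = 805.
Optimal plan:
  P–Distribution3: 50 pallets
  Q–Distribution2: 30 pallets
  Q–Distribution4: 5 pallets
  R–Distribution1: 30 pallets
  R–Distribution2: 5 pallets
  R–Distribution3: 10 pallets
Optimal cost = 585.
Saving = 805 − 585 = 220.

220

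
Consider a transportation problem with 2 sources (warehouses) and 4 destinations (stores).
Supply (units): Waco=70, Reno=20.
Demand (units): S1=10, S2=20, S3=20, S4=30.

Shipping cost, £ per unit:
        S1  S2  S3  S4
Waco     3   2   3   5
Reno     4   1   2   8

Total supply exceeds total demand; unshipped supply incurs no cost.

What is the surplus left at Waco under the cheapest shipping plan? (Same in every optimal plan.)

An optimal plan:
  Waco–S1: 10 × £3 = £30
  Waco–S2: 20 × £2 = £40
  Waco–S4: 30 × £5 = £150
  Reno–S3: 20 × £2 = £40
Total cost = £260.
Waco ships 60 of its 70, leaving 10.

10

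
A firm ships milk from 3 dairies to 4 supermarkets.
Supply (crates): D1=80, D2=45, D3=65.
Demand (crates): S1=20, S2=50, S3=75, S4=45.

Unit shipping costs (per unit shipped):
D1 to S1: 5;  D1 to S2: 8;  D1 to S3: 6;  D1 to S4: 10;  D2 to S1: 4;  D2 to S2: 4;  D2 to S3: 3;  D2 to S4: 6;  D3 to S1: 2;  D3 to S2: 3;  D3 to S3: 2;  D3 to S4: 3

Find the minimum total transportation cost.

An optimal shipping plan:
  D1–S1: 20 × 5 = 100
  D1–S3: 60 × 6 = 360
  D2–S2: 45 × 4 = 180
  D3–S2: 5 × 3 = 15
  D3–S3: 15 × 2 = 30
  D3–S4: 45 × 3 = 135
Total = 100 + 360 + 180 + 15 + 30 + 135 = 820.
(Supply check: D1 ships 80; D2 ships 45; D3 ships 65.)

820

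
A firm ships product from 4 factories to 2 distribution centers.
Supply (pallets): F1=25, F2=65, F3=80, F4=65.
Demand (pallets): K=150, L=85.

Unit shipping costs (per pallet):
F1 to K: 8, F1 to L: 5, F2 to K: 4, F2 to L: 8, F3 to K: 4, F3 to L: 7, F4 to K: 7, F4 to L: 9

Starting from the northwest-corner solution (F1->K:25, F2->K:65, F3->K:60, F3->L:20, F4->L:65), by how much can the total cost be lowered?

Current plan cost = 25·8 + 65·4 + 60·4 + 20·7 + 65·9 = 1425.
Optimal plan:
  F1->L: 25 × 5 = 125
  F2->K: 65 × 4 = 260
  F3->K: 80 × 4 = 320
  F4->K: 5 × 7 = 35
  F4->L: 60 × 9 = 540
Optimal cost = 1280.
Saving = 1425 − 1280 = 145.

145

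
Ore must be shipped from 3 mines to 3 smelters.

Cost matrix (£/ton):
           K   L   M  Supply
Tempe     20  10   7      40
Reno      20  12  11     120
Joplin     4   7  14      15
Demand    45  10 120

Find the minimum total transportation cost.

One minimum-cost allocation:
  Tempe–M: 40 × £7 = £280
  Reno–K: 30 × £20 = £600
  Reno–L: 10 × £12 = £120
  Reno–M: 80 × £11 = £880
  Joplin–K: 15 × £4 = £60
Total = 280 + 600 + 120 + 880 + 60 = £1940.
(Supply check: Tempe ships 40; Reno ships 120; Joplin ships 15.)

1940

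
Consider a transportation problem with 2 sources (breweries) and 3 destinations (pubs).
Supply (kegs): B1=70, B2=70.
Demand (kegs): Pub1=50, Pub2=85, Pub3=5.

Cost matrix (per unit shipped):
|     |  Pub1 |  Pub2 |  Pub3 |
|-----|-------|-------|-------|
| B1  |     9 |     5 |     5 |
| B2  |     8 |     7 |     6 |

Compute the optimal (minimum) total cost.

885

Optimal allocation:
  B1→Pub2: 70 × 5 = 350
  B2→Pub1: 50 × 8 = 400
  B2→Pub2: 15 × 7 = 105
  B2→Pub3: 5 × 6 = 30
Total = 350 + 400 + 105 + 30 = 885.
(Supply check: B1 ships 70; B2 ships 70.)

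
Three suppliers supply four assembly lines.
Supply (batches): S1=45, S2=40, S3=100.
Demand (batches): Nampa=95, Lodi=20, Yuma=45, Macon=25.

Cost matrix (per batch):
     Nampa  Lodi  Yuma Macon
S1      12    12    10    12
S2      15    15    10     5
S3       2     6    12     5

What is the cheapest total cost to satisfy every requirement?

975

Optimal allocation:
  S1->Lodi: 15 batches
  S1->Yuma: 30 batches
  S2->Yuma: 15 batches
  S2->Macon: 25 batches
  S3->Nampa: 95 batches
  S3->Lodi: 5 batches
Total cost = 975.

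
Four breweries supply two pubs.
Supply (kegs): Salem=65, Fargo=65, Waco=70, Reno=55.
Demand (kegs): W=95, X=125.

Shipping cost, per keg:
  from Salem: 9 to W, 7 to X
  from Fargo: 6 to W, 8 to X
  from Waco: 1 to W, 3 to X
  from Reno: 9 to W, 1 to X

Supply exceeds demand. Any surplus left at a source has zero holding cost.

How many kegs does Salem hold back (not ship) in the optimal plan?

0

Minimum-cost shipments:
  Salem->X: 65 kegs
  Fargo->W: 25 kegs
  Fargo->X: 5 kegs
  Waco->W: 70 kegs
  Reno->X: 55 kegs
Total cost = 770.
Salem ships 65 of its 65, leaving 0.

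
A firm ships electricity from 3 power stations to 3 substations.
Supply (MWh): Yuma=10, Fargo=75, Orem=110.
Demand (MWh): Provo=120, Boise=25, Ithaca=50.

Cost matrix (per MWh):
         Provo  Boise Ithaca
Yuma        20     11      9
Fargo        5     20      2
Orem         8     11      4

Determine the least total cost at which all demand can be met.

1210

Optimal allocation:
  Yuma→Boise: 10 MWh
  Fargo→Provo: 75 MWh
  Orem→Provo: 45 MWh
  Orem→Boise: 15 MWh
  Orem→Ithaca: 50 MWh
Total cost = 1210.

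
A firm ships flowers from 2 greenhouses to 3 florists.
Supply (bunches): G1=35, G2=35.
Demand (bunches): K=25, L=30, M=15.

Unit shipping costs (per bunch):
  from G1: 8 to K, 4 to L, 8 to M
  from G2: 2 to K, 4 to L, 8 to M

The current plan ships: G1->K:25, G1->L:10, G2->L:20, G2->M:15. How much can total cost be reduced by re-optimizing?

150

Current plan cost = 25·8 + 10·4 + 20·4 + 15·8 = 440.
Optimal plan:
  G1->L: 30 bunches
  G1->M: 5 bunches
  G2->K: 25 bunches
  G2->M: 10 bunches
Optimal cost = 290.
Saving = 440 − 290 = 150.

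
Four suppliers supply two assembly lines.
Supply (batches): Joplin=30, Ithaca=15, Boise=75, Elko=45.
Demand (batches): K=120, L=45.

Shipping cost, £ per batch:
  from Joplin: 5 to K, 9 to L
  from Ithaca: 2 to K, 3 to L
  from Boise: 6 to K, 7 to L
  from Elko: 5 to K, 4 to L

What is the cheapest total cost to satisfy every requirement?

810

A cheapest plan:
  Joplin->K: 30 × £5 = £150
  Ithaca->K: 15 × £2 = £30
  Boise->K: 75 × £6 = £450
  Elko->L: 45 × £4 = £180
Total = 150 + 30 + 450 + 180 = £810.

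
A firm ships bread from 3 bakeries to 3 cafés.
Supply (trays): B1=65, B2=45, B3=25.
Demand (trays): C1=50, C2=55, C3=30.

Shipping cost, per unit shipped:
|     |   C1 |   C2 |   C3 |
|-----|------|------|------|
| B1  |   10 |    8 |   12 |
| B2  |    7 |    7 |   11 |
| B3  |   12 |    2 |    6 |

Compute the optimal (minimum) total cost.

Optimal allocation:
  B1–C1: 5 × 10 = 50
  B1–C2: 30 × 8 = 240
  B1–C3: 30 × 12 = 360
  B2–C1: 45 × 7 = 315
  B3–C2: 25 × 2 = 50
Total = 50 + 240 + 360 + 315 + 50 = 1015.
(Supply check: B1 ships 65; B2 ships 45; B3 ships 25.)

1015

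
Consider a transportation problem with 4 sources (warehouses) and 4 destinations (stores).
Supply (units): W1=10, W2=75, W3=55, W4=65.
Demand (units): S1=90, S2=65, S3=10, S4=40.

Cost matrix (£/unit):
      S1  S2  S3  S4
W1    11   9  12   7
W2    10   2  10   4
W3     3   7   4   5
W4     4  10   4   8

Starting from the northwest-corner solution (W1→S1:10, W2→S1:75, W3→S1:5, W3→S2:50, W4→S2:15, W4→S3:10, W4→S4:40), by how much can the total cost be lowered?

Current plan cost = 10·11 + 75·10 + 5·3 + 50·7 + 15·10 + 10·4 + 40·8 = £1735.
Optimal plan:
  W1–S4: 10 × £7 = £70
  W2–S2: 65 × £2 = £130
  W2–S4: 10 × £4 = £40
  W3–S1: 35 × £3 = £105
  W3–S4: 20 × £5 = £100
  W4–S1: 55 × £4 = £220
  W4–S3: 10 × £4 = £40
Optimal cost = £705.
Saving = 1735 − 705 = £1030.

1030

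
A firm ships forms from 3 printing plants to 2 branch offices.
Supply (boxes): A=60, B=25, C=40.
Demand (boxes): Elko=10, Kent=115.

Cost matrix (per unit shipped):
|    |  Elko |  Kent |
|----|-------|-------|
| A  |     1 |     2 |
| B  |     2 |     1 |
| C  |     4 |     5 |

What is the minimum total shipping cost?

335

Optimal allocation:
  A→Elko: 10 × 1 = 10
  A→Kent: 50 × 2 = 100
  B→Kent: 25 × 1 = 25
  C→Kent: 40 × 5 = 200
Total = 10 + 100 + 25 + 200 = 335.
(Supply check: A ships 60; B ships 25; C ships 40.)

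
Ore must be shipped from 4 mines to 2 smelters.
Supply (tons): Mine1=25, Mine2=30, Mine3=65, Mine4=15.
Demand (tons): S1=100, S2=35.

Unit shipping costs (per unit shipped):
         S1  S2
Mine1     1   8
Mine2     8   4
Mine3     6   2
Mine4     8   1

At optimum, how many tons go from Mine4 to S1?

Optimal shipments:
  Mine1 to S1: 25 × 1 = 25
  Mine2 to S1: 30 × 8 = 240
  Mine3 to S1: 45 × 6 = 270
  Mine3 to S2: 20 × 2 = 40
  Mine4 to S2: 15 × 1 = 15
Total cost = 590.
The route Mine4→S1 is not used.

0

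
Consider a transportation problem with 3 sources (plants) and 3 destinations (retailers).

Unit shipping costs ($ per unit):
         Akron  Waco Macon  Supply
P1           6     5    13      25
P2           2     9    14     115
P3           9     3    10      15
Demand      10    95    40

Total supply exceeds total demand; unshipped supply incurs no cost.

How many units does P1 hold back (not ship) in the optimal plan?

0

An optimal plan:
  P1→Waco: 25 × $5 = $125
  P2→Akron: 10 × $2 = $20
  P2→Waco: 55 × $9 = $495
  P2→Macon: 40 × $14 = $560
  P3→Waco: 15 × $3 = $45
Total cost = $1245.
P1 ships 25 of its 25, leaving 0.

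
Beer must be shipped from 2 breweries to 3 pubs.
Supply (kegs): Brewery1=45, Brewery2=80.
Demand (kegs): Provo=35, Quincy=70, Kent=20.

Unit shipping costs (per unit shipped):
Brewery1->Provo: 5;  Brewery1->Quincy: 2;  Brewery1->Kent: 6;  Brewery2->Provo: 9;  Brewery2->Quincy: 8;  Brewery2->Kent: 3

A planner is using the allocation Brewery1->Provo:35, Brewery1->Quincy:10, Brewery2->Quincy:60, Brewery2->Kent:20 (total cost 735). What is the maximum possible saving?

70

Current plan cost = 35·5 + 10·2 + 60·8 + 20·3 = 735.
Optimal plan:
  Brewery1->Quincy: 45 × 2 = 90
  Brewery2->Provo: 35 × 9 = 315
  Brewery2->Quincy: 25 × 8 = 200
  Brewery2->Kent: 20 × 3 = 60
Optimal cost = 665.
Saving = 735 − 665 = 70.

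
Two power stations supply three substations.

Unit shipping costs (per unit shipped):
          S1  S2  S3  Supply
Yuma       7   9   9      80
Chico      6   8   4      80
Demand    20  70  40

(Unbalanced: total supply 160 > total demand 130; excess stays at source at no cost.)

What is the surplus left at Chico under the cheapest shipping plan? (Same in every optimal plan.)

0

Minimum-cost shipments:
  Yuma to S1: 20 × 7 = 140
  Yuma to S2: 30 × 9 = 270
  Chico to S2: 40 × 8 = 320
  Chico to S3: 40 × 4 = 160
Total cost = 890.
Chico ships 80 of its 80, leaving 0.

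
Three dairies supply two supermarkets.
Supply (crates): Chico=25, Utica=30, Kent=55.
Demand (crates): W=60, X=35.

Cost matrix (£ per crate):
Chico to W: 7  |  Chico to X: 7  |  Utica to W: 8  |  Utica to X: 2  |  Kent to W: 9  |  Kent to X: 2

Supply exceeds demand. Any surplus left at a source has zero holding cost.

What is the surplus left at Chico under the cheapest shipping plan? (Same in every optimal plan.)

0

An optimal plan:
  Chico–W: 25 × £7 = £175
  Utica–W: 30 × £8 = £240
  Kent–W: 5 × £9 = £45
  Kent–X: 35 × £2 = £70
Total cost = £530.
Chico ships 25 of its 25, leaving 0.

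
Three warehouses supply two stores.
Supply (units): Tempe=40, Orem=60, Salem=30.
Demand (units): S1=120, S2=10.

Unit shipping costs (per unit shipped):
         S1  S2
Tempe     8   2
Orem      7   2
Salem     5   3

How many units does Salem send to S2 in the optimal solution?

The minimum-cost plan:
  Tempe->S1: 30 × 8 = 240
  Tempe->S2: 10 × 2 = 20
  Orem->S1: 60 × 7 = 420
  Salem->S1: 30 × 5 = 150
Total cost = 830.
The route Salem→S2 is not used.

0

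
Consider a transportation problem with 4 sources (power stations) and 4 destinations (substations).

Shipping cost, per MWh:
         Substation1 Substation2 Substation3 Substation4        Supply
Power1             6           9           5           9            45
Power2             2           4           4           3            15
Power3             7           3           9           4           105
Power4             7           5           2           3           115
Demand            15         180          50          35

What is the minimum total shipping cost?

A cheapest plan:
  Power1–Substation1: 15 MWh
  Power1–Substation3: 30 MWh
  Power2–Substation2: 15 MWh
  Power3–Substation2: 105 MWh
  Power4–Substation2: 60 MWh
  Power4–Substation3: 20 MWh
  Power4–Substation4: 35 MWh
Total cost = 1060.
(Supply check: Power1 ships 45; Power2 ships 15; Power3 ships 105; Power4 ships 115.)

1060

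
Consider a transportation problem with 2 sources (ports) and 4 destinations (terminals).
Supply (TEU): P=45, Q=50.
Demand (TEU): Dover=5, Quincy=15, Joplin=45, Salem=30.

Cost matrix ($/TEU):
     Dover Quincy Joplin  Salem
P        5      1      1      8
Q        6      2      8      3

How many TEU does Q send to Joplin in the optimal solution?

0

Solving gives:
  P to Joplin: 45 × $1 = $45
  Q to Dover: 5 × $6 = $30
  Q to Quincy: 15 × $2 = $30
  Q to Salem: 30 × $3 = $90
Total cost = $195.
The route Q→Joplin is not used.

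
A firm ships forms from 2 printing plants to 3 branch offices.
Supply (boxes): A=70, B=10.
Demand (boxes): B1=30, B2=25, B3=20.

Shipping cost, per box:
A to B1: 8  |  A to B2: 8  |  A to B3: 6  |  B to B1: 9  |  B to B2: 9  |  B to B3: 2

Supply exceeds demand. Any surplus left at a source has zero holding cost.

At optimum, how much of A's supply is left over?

5

Minimum-cost shipments:
  A→B1: 30 boxes
  A→B2: 25 boxes
  A→B3: 10 boxes
  B→B3: 10 boxes
Total cost = 520.
A ships 65 of its 70, leaving 5.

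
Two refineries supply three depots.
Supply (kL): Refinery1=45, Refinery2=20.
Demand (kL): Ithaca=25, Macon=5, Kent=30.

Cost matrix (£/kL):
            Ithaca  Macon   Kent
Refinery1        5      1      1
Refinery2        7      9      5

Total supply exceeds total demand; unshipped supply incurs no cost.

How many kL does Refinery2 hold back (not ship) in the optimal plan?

5

An optimal plan:
  Refinery1->Ithaca: 10 × £5 = £50
  Refinery1->Macon: 5 × £1 = £5
  Refinery1->Kent: 30 × £1 = £30
  Refinery2->Ithaca: 15 × £7 = £105
Total cost = £190.
Refinery2 ships 15 of its 20, leaving 5.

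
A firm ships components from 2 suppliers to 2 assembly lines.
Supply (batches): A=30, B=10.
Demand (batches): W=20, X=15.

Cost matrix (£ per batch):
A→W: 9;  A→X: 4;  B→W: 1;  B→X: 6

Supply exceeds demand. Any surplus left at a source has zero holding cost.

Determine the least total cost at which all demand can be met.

160

A cheapest plan:
  A to W: 10 × £9 = £90
  A to X: 15 × £4 = £60
  B to W: 10 × £1 = £10
Total = 90 + 60 + 10 = £160.
(Supply check: A ships 25; B ships 10.)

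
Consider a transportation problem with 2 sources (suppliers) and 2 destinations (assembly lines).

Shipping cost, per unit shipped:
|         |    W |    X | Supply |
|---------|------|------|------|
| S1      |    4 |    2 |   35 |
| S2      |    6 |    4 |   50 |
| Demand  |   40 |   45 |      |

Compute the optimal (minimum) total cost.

Optimal allocation:
  S1→X: 35 × 2 = 70
  S2→W: 40 × 6 = 240
  S2→X: 10 × 4 = 40
Total = 70 + 240 + 40 = 350.
(Supply check: S1 ships 35; S2 ships 50.)

350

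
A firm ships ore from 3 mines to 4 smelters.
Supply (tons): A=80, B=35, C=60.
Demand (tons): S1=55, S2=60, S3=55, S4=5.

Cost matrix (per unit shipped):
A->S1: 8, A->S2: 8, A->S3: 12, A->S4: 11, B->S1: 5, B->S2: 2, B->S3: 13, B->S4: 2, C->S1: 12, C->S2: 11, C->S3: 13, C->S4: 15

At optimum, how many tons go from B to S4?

Optimal shipments:
  A to S1: 55 × 8 = 440
  A to S2: 25 × 8 = 200
  B to S2: 30 × 2 = 60
  B to S4: 5 × 2 = 10
  C to S2: 5 × 11 = 55
  C to S3: 55 × 13 = 715
Total cost = 1480.
So B→S4 carries 5 tons.

5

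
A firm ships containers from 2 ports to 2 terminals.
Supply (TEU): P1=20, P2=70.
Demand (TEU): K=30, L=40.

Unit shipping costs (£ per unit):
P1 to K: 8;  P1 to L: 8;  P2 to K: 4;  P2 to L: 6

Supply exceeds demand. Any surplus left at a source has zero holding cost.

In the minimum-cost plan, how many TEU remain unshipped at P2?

Minimum-cost shipments:
  P2->K: 30 × £4 = £120
  P2->L: 40 × £6 = £240
Total cost = £360.
P2 ships 70 of its 70, leaving 0.

0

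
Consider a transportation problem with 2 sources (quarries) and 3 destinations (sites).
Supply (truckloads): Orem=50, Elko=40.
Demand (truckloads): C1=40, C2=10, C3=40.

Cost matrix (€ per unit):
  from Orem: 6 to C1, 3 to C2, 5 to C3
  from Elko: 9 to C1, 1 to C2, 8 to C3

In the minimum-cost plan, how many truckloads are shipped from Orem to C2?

0

Optimal shipments:
  Orem->C1: 40 × €6 = €240
  Orem->C3: 10 × €5 = €50
  Elko->C2: 10 × €1 = €10
  Elko->C3: 30 × €8 = €240
Total cost = €540.
The route Orem→C2 is not used.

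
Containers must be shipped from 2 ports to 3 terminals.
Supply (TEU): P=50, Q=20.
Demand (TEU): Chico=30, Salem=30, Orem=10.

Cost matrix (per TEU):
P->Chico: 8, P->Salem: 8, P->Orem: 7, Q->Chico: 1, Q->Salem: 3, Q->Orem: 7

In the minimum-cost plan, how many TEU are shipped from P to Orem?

The minimum-cost plan:
  P to Chico: 10 TEU
  P to Salem: 30 TEU
  P to Orem: 10 TEU
  Q to Chico: 20 TEU
Total cost = 410.
So P→Orem carries 10 TEU.

10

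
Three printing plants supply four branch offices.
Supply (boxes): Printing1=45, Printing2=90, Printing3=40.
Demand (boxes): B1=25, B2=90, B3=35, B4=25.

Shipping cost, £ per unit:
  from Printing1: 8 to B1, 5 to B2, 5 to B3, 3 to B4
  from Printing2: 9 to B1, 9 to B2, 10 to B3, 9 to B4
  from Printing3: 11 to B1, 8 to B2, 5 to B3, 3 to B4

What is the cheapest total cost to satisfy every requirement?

1185

A cheapest plan:
  Printing1 to B2: 25 × £5 = £125
  Printing1 to B4: 20 × £3 = £60
  Printing2 to B1: 25 × £9 = £225
  Printing2 to B2: 65 × £9 = £585
  Printing3 to B3: 35 × £5 = £175
  Printing3 to B4: 5 × £3 = £15
Total = 125 + 60 + 225 + 585 + 175 + 15 = £1185.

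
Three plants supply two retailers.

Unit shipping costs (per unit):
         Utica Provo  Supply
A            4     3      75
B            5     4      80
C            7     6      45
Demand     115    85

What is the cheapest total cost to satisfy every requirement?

930

A cheapest plan:
  A–Utica: 75 × 4 = 300
  B–Utica: 40 × 5 = 200
  B–Provo: 40 × 4 = 160
  C–Provo: 45 × 6 = 270
Total = 300 + 200 + 160 + 270 = 930.
(Supply check: A ships 75; B ships 80; C ships 45.)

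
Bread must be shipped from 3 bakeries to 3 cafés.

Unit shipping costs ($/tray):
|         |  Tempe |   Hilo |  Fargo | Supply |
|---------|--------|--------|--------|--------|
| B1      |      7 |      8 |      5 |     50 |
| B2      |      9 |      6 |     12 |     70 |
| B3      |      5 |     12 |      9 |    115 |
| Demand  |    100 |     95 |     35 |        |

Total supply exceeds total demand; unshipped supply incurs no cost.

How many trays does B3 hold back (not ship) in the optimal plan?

5

An optimal plan:
  B1–Hilo: 25 × $8 = $200
  B1–Fargo: 25 × $5 = $125
  B2–Hilo: 70 × $6 = $420
  B3–Tempe: 100 × $5 = $500
  B3–Fargo: 10 × $9 = $90
Total cost = $1335.
B3 ships 110 of its 115, leaving 5.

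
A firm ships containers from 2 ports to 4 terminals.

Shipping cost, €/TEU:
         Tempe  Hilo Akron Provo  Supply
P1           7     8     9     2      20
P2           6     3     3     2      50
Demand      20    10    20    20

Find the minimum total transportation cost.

250

Optimal allocation:
  P1 to Provo: 20 × €2 = €40
  P2 to Tempe: 20 × €6 = €120
  P2 to Hilo: 10 × €3 = €30
  P2 to Akron: 20 × €3 = €60
Total = 40 + 120 + 30 + 60 = €250.
(Supply check: P1 ships 20; P2 ships 50.)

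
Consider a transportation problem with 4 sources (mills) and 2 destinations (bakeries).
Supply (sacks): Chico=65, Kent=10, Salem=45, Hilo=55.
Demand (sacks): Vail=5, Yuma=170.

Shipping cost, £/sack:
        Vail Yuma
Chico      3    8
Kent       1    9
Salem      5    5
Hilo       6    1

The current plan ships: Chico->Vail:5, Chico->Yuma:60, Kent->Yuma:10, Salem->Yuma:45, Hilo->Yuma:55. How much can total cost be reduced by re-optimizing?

Current plan cost = 5·3 + 60·8 + 10·9 + 45·5 + 55·1 = £865.
Optimal plan:
  Chico–Yuma: 65 × £8 = £520
  Kent–Vail: 5 × £1 = £5
  Kent–Yuma: 5 × £9 = £45
  Salem–Yuma: 45 × £5 = £225
  Hilo–Yuma: 55 × £1 = £55
Optimal cost = £850.
Saving = 865 − 850 = £15.

15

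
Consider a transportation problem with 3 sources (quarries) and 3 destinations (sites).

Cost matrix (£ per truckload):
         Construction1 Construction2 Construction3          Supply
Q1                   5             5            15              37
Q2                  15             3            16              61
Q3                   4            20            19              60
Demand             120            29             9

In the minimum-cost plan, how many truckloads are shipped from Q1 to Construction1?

37

Solving gives:
  Q1 to Construction1: 37 × £5 = £185
  Q2 to Construction1: 23 × £15 = £345
  Q2 to Construction2: 29 × £3 = £87
  Q2 to Construction3: 9 × £16 = £144
  Q3 to Construction1: 60 × £4 = £240
Total cost = £1001.
So Q1→Construction1 carries 37 truckloads.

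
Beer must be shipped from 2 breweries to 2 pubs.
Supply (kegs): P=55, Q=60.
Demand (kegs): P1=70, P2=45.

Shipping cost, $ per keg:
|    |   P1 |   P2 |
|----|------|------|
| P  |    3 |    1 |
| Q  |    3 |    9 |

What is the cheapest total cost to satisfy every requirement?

An optimal shipping plan:
  P to P1: 10 × $3 = $30
  P to P2: 45 × $1 = $45
  Q to P1: 60 × $3 = $180
Total = 30 + 45 + 180 = $255.

255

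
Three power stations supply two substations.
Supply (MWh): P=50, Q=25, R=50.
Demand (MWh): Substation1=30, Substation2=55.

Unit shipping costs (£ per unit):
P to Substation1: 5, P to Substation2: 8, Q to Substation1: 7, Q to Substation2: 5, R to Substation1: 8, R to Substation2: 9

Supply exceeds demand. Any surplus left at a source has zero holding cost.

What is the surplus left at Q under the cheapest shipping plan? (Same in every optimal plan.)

0

Minimum-cost shipments:
  P→Substation1: 30 × £5 = £150
  P→Substation2: 20 × £8 = £160
  Q→Substation2: 25 × £5 = £125
  R→Substation2: 10 × £9 = £90
Total cost = £525.
Q ships 25 of its 25, leaving 0.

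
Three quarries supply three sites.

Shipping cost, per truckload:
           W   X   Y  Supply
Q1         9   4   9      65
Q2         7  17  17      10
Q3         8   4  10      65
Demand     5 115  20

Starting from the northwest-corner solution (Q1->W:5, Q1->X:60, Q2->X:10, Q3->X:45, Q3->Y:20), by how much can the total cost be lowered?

Current plan cost = 5·9 + 60·4 + 10·17 + 45·4 + 20·10 = 835.
Optimal plan:
  Q1→X: 50 truckloads
  Q1→Y: 15 truckloads
  Q2→W: 5 truckloads
  Q2→Y: 5 truckloads
  Q3→X: 65 truckloads
Optimal cost = 715.
Saving = 835 − 715 = 120.

120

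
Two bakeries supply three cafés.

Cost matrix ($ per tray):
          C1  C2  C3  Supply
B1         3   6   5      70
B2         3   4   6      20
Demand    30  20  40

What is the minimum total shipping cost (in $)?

370

An optimal shipping plan:
  B1 to C1: 30 × $3 = $90
  B1 to C3: 40 × $5 = $200
  B2 to C2: 20 × $4 = $80
Total = 90 + 200 + 80 = $370.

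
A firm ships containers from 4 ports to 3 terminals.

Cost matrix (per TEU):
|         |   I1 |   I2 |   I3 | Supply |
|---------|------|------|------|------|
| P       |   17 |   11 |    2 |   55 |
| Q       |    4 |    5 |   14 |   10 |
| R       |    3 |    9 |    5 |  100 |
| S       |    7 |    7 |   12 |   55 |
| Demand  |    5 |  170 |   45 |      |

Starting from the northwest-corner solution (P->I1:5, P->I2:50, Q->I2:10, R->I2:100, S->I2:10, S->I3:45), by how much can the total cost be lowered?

Current plan cost = 5·17 + 50·11 + 10·5 + 100·9 + 10·7 + 45·12 = 2195.
Optimal plan:
  P–I2: 10 × 11 = 110
  P–I3: 45 × 2 = 90
  Q–I2: 10 × 5 = 50
  R–I1: 5 × 3 = 15
  R–I2: 95 × 9 = 855
  S–I2: 55 × 7 = 385
Optimal cost = 1505.
Saving = 2195 − 1505 = 690.

690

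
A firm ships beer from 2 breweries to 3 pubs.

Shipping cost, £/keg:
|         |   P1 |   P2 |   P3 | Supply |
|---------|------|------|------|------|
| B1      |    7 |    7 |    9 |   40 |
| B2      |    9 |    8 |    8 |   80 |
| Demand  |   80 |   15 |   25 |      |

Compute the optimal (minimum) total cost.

960

An optimal shipping plan:
  B1–P1: 40 × £7 = £280
  B2–P1: 40 × £9 = £360
  B2–P2: 15 × £8 = £120
  B2–P3: 25 × £8 = £200
Total = 280 + 360 + 120 + 200 = £960.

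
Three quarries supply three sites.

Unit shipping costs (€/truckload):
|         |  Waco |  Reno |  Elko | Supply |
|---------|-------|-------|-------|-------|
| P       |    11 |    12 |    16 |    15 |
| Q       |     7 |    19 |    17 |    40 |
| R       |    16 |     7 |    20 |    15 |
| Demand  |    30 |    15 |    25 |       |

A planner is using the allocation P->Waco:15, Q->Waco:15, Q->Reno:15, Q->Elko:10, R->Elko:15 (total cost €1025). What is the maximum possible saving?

300

Current plan cost = 15·11 + 15·7 + 15·19 + 10·17 + 15·20 = €1025.
Optimal plan:
  P–Elko: 15 × €16 = €240
  Q–Waco: 30 × €7 = €210
  Q–Elko: 10 × €17 = €170
  R–Reno: 15 × €7 = €105
Optimal cost = €725.
Saving = 1025 − 725 = €300.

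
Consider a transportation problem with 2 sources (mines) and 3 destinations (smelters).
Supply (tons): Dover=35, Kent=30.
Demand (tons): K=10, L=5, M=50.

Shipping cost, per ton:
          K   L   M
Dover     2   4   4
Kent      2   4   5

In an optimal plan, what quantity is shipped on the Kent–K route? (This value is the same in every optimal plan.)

Solving gives:
  Dover->M: 35 × 4 = 140
  Kent->K: 10 × 2 = 20
  Kent->L: 5 × 4 = 20
  Kent->M: 15 × 5 = 75
Total cost = 255.
So Kent→K carries 10 tons.

10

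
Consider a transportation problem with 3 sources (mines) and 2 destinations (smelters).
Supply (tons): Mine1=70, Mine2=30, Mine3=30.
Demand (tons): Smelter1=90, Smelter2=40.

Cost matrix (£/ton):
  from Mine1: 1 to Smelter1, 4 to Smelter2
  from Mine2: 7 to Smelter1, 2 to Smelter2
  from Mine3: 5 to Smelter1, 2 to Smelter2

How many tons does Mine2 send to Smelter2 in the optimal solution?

30

Solving gives:
  Mine1–Smelter1: 70 × £1 = £70
  Mine2–Smelter2: 30 × £2 = £60
  Mine3–Smelter1: 20 × £5 = £100
  Mine3–Smelter2: 10 × £2 = £20
Total cost = £250.
So Mine2→Smelter2 carries 30 tons.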